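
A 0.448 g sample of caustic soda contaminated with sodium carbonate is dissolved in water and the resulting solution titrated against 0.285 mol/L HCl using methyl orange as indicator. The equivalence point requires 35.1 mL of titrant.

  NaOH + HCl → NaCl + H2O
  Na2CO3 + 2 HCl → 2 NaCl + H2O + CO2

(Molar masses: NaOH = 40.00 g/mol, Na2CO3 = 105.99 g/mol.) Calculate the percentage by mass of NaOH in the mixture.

56.4 %

n(HCl) = 0.0351 × 0.285 = 0.0100 mol
Let x = n(NaOH), y = n(Na2CO3).
Titrant: 1x + 2y = 0.0100;  mass: 40.00x + 105.99y = 0.448
Solving, x = 6.32 × 10^-3 mol, y = 1.84 × 10^-3 mol
mass of NaOH = 6.32 × 10^-3 × 40.00 = 0.253 g
% NaOH = 0.253 / 0.448 × 100 = 56.4 %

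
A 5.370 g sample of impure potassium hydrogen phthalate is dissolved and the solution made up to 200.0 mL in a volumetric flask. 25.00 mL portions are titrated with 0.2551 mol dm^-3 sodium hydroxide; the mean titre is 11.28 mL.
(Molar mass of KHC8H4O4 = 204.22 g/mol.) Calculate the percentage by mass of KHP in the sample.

KHC8H4O4 + NaOH → KNaC8H4O4 + H2O
n(NaOH) per titration = 0.01128 × 0.2551 = 2.878 × 10^-3 mol
n(KHC8H4O4) in each aliquot = 2.878 × 10^-3 mol (1:1 ratio)
n(KHC8H4O4) in the whole flask = 2.878 × 10^-3 × 200.0/25.00 = 0.02302 mol
mass of KHC8H4O4 = 0.02302 × 204.22 = 4.701 g
% KHC8H4O4 = 4.701 / 5.370 × 100 = 87.55 %

87.55 %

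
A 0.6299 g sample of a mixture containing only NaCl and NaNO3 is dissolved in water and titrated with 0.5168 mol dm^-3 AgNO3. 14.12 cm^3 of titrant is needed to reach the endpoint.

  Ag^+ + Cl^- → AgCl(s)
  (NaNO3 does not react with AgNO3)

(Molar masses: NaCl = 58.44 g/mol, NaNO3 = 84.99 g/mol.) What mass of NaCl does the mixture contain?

0.4264 g

n(AgNO3) = 0.01412 × 0.5168 = 7.297 × 10^-3 mol
Let x = n(NaCl), y = n(NaNO3).
Titrant: 1x = 7.297 × 10^-3;  mass: 58.44x + 84.99y = 0.6299
Solving, x = 7.297 × 10^-3 mol, y = 2.394 × 10^-3 mol
mass of NaCl = 7.297 × 10^-3 × 58.44 = 0.4264 g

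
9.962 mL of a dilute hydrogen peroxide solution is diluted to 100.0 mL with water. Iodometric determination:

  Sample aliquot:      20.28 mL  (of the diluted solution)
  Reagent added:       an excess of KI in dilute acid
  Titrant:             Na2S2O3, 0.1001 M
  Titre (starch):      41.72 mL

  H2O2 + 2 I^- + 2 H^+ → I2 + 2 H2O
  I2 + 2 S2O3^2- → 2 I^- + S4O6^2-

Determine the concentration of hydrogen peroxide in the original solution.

n(S2O3^2-) = 0.04172 × 0.1001 = 4.176 × 10^-3 mol
n(I2) = n(S2O3^2-)/2 = 2.088 × 10^-3 mol
n(H2O2) in the aliquot = 2.088 × 10^-3 mol (1:1 ratio)
[H2O2]_dilute = 2.088 × 10^-3 / 0.02028 = 0.1030 mol/L
[H2O2]_original = 0.1030 × 100.0/9.962 = 1.034 mol/L

1.034 M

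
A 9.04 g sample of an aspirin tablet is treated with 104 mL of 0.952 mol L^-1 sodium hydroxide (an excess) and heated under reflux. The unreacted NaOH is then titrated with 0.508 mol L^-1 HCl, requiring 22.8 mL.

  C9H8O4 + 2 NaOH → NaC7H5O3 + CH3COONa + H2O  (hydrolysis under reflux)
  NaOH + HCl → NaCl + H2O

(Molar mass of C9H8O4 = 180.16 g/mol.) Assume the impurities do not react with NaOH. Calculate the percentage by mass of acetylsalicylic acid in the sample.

87.1 %

n(NaOH) added = 0.104 × 0.952 = 0.0990 mol
n(HCl) used in back-titration = 0.0228 × 0.508 = 0.0116 mol
n(NaOH) left over = 0.0116 mol (1:1 ratio)
n(NaOH) consumed by analyte = 0.0990 − 0.0116 = 0.0874 mol
From the 1:2 ratio, n(C9H8O4) = 1/2 × 0.0874 = 0.0437 mol
mass of C9H8O4 = 0.0437 × 180.16 = 7.88 g
% C9H8O4 = 7.88 / 9.04 × 100 = 87.1 %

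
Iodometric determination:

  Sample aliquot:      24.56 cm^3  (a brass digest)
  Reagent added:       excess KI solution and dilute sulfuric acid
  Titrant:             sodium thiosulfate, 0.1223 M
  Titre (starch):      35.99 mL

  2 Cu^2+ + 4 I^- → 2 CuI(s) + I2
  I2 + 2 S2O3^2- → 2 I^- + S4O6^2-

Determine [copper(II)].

0.1792 M

n(S2O3^2-) = 0.03599 × 0.1223 = 4.402 × 10^-3 mol
n(I2) = n(S2O3^2-)/2 = 2.201 × 10^-3 mol
From the 2:1 ratio, n(Cu2+) in the aliquot = 2/1 × 2.201 × 10^-3 = 4.402 × 10^-3 mol
[Cu2+] = 4.402 × 10^-3 / 0.02456 = 0.1792 mol/L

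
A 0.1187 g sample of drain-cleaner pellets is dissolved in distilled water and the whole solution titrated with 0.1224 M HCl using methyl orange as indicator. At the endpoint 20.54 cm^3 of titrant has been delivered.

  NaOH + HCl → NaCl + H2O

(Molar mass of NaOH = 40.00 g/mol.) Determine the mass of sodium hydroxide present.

0.1006 g

n(HCl) = 0.02054 L × 0.1224 mol/L = 2.514 × 10^-3 mol
n(NaOH) = 2.514 × 10^-3 mol (1:1 ratio)
mass of NaOH = 2.514 × 10^-3 × 40.00 g/mol = 0.1006 g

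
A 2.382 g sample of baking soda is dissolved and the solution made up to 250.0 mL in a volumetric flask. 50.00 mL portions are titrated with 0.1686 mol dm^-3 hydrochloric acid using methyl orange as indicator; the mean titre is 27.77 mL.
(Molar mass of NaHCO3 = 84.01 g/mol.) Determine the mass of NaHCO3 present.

1.967 g

NaHCO3 + HCl → NaCl + H2O + CO2
n(HCl) per titration = 0.02777 × 0.1686 = 4.682 × 10^-3 mol
n(NaHCO3) in each aliquot = 4.682 × 10^-3 mol (1:1 ratio)
n(NaHCO3) in the whole flask = 4.682 × 10^-3 × 250.0/50.00 = 0.02341 mol
mass of NaHCO3 = 0.02341 × 84.01 = 1.967 g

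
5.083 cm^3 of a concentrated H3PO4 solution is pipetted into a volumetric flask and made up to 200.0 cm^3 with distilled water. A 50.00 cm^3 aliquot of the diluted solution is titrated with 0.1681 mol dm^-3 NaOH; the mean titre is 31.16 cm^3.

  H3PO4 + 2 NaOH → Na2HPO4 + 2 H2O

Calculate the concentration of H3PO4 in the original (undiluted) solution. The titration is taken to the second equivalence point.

2.061 mol/L

n(NaOH) = 0.03116 × 0.1681 = 5.238 × 10^-3 mol
From the 1:2 ratio, n(H3PO4) in the aliquot = 1/2 × 5.238 × 10^-3 = 2.619 × 10^-3 mol
[H3PO4]_dilute = 2.619 × 10^-3 / 0.05000 = 0.05238 mol/L
Dilution factor = 200.0 / 5.083 = 39.35
[H3PO4]_stock = 0.05238 × 39.35 = 2.061 mol/L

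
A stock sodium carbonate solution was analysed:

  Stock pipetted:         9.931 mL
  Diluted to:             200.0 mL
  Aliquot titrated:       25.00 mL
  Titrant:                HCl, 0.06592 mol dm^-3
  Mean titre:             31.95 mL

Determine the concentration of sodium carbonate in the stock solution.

0.8483 mol/L

Na2CO3 + 2 HCl → 2 NaCl + H2O + CO2
n(HCl) = 0.03195 × 0.06592 = 2.106 × 10^-3 mol
From the 1:2 ratio, n(Na2CO3) in the aliquot = 1/2 × 2.106 × 10^-3 = 1.053 × 10^-3 mol
[Na2CO3]_dilute = 1.053 × 10^-3 / 0.02500 = 0.04212 mol/L
Dilution factor = 200.0 / 9.931 = 20.14
[Na2CO3]_stock = 0.04212 × 20.14 = 0.8483 mol/L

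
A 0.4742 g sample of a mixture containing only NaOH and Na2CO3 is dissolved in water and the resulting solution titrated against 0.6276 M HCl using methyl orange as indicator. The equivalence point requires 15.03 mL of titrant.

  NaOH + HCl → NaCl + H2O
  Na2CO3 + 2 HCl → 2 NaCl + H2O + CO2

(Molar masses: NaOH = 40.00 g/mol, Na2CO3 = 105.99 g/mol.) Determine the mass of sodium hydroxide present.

n(HCl) = 0.01503 × 0.6276 = 9.433 × 10^-3 mol
Let x = n(NaOH), y = n(Na2CO3).
Titrant: 1x + 2y = 9.433 × 10^-3;  mass: 40.00x + 105.99y = 0.4742
Solving, x = 1.977 × 10^-3 mol, y = 3.728 × 10^-3 mol
mass of NaOH = 1.977 × 10^-3 × 40.00 = 0.07908 g

0.07908 g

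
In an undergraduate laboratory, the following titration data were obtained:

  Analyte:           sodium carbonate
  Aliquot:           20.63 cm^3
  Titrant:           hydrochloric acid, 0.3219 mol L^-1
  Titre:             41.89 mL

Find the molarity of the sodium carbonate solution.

Na2CO3 + 2 HCl → 2 NaCl + H2O + CO2
n(HCl) = 0.04189 L × 0.3219 mol/L = 0.01348 mol
From the 1:2 mole ratio, n(Na2CO3) = 1/2 × 0.01348 = 6.742 × 10^-3 mol
[Na2CO3] = 6.742 × 10^-3 mol / 0.02063 L = 0.3268 mol/L

0.3268 mol/L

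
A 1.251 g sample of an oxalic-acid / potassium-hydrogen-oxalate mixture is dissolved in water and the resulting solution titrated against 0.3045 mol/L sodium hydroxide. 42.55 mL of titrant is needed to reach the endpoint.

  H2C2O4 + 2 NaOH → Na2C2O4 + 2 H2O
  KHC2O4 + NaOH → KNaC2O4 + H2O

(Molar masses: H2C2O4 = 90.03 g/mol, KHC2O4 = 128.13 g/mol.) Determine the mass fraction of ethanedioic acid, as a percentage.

n(NaOH) = 0.04255 × 0.3045 = 0.01296 mol
Let x = n(H2C2O4), y = n(KHC2O4).
Titrant: 2x + 1y = 0.01296;  mass: 90.03x + 128.13y = 1.251
Solving, x = 2.461 × 10^-3 mol, y = 8.034 × 10^-3 mol
mass of H2C2O4 = 2.461 × 10^-3 × 90.03 = 0.2216 g
% H2C2O4 = 0.2216 / 1.251 × 100 = 17.71 %

17.71 %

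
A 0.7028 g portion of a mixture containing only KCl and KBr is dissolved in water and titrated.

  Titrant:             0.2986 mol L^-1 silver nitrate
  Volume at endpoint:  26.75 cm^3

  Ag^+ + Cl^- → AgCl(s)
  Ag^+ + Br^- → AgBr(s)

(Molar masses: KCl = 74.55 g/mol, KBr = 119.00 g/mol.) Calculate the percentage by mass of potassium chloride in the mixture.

59.12 %

n(AgNO3) = 0.02675 × 0.2986 = 7.988 × 10^-3 mol
Let x = n(KCl), y = n(KBr).
Titrant: 1x + 1y = 7.988 × 10^-3;  mass: 74.55x + 119.00y = 0.7028
Solving, x = 5.573 × 10^-3 mol, y = 2.415 × 10^-3 mol
mass of KCl = 5.573 × 10^-3 × 74.55 = 0.4155 g
% KCl = 0.4155 / 0.7028 × 100 = 59.12 %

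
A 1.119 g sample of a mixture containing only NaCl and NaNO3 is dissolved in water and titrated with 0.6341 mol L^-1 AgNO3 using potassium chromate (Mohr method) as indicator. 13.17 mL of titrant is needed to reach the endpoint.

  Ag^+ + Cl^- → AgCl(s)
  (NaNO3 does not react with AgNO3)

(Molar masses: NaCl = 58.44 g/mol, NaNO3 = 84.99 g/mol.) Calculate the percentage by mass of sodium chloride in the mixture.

n(AgNO3) = 0.01317 × 0.6341 = 8.351 × 10^-3 mol
Let x = n(NaCl), y = n(NaNO3).
Titrant: 1x = 8.351 × 10^-3;  mass: 58.44x + 84.99y = 1.119
Solving, x = 8.351 × 10^-3 mol, y = 7.424 × 10^-3 mol
mass of NaCl = 8.351 × 10^-3 × 58.44 = 0.4880 g
% NaCl = 0.4880 / 1.119 × 100 = 43.61 %

43.61 %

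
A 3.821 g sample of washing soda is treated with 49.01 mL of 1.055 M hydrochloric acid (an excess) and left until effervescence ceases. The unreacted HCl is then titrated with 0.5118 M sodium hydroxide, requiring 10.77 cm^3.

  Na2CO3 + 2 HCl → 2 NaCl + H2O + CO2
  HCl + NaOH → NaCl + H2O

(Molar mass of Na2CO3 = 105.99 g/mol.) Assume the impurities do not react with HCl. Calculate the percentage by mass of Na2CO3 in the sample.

64.07 %

n(HCl) added = 0.04901 × 1.055 = 0.05171 mol
n(NaOH) used in back-titration = 0.01077 × 0.5118 = 5.512 × 10^-3 mol
n(HCl) left over = 5.512 × 10^-3 mol (1:1 ratio)
n(HCl) consumed by analyte = 0.05171 − 5.512 × 10^-3 = 0.04619 mol
From the 1:2 ratio, n(Na2CO3) = 1/2 × 0.04619 = 0.02310 mol
mass of Na2CO3 = 0.02310 × 105.99 = 2.448 g
% Na2CO3 = 2.448 / 3.821 × 100 = 64.07 %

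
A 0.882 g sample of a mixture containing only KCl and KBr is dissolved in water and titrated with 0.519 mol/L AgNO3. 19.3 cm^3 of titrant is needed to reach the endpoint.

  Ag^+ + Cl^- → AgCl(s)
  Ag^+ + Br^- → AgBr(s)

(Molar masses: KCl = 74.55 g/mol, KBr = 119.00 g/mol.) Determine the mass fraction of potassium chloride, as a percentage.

n(AgNO3) = 0.0193 × 0.519 = 0.0100 mol
Let x = n(KCl), y = n(KBr).
Titrant: 1x + 1y = 0.0100;  mass: 74.55x + 119.00y = 0.882
Solving, x = 6.97 × 10^-3 mol, y = 3.04 × 10^-3 mol
mass of KCl = 6.97 × 10^-3 × 74.55 = 0.520 g
% KCl = 0.520 / 0.882 × 100 = 58.9 %

58.9 %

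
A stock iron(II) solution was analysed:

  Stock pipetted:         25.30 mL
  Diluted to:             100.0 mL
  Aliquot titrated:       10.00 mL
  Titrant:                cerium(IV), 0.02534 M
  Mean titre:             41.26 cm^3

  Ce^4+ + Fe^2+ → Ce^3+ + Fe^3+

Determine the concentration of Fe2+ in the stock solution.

0.4133 M

n(Ce4+) = 0.04126 × 0.02534 = 1.046 × 10^-3 mol
n(Fe2+) in the aliquot = 1.046 × 10^-3 mol (1:1 ratio)
[Fe2+]_dilute = 1.046 × 10^-3 / 0.01000 = 0.1046 mol/L
Dilution factor = 100.0 / 25.30 = 3.953
[Fe2+]_stock = 0.1046 × 3.953 = 0.4133 mol/L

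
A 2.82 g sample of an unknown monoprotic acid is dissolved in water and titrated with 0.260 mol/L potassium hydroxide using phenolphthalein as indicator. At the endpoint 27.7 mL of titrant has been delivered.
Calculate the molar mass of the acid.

n(KOH) = 0.0277 L × 0.260 mol/L = 7.20 × 10^-3 mol
n(HA) = 7.20 × 10^-3 mol (1:1 ratio)
M = m / n = 2.82 g / 7.20 × 10^-3 mol = 392 g/mol

392 g/mol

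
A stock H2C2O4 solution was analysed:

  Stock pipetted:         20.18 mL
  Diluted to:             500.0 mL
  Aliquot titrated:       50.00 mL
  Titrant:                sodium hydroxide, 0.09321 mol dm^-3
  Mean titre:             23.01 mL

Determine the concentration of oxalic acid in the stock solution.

0.5314 mol/L

H2C2O4 + 2 NaOH → Na2C2O4 + 2 H2O
n(NaOH) = 0.02301 × 0.09321 = 2.145 × 10^-3 mol
From the 1:2 ratio, n(H2C2O4) in the aliquot = 1/2 × 2.145 × 10^-3 = 1.072 × 10^-3 mol
[H2C2O4]_dilute = 1.072 × 10^-3 / 0.05000 = 0.02145 mol/L
Dilution factor = 500.0 / 20.18 = 24.78
[H2C2O4]_stock = 0.02145 × 24.78 = 0.5314 mol/L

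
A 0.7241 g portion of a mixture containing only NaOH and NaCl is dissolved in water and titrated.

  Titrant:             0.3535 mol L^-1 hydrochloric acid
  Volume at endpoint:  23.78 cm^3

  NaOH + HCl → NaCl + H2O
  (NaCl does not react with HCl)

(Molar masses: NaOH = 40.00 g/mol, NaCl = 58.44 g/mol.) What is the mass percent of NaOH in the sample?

n(HCl) = 0.02378 × 0.3535 = 8.406 × 10^-3 mol
Let x = n(NaOH), y = n(NaCl).
Titrant: 1x = 8.406 × 10^-3;  mass: 40.00x + 58.44y = 0.7241
Solving, x = 8.406 × 10^-3 mol, y = 6.637 × 10^-3 mol
mass of NaOH = 8.406 × 10^-3 × 40.00 = 0.3362 g
% NaOH = 0.3362 / 0.7241 × 100 = 46.44 %

46.44 %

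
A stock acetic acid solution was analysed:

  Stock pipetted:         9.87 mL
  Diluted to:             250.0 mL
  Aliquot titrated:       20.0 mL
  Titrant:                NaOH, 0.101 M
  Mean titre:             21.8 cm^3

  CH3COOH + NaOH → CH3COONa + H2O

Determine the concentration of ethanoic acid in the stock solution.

n(NaOH) = 0.0218 × 0.101 = 2.20 × 10^-3 mol
n(CH3COOH) in the aliquot = 2.20 × 10^-3 mol (1:1 ratio)
[CH3COOH]_dilute = 2.20 × 10^-3 / 0.0200 = 0.110 mol/L
Dilution factor = 250.0 / 9.87 = 25.33
[CH3COOH]_stock = 0.110 × 25.33 = 2.79 mol/L

2.79 M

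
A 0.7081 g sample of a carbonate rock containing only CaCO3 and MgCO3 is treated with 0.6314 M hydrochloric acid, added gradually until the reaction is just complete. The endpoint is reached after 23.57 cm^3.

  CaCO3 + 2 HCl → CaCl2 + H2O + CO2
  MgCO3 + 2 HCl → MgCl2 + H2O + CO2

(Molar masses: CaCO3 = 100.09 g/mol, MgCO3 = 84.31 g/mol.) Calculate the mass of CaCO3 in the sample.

0.5122 g

n(HCl) = 0.02357 × 0.6314 = 0.01488 mol
Let x = n(CaCO3), y = n(MgCO3).
Titrant: 2x + 2y = 0.01488;  mass: 100.09x + 84.31y = 0.7081
Solving, x = 5.117 × 10^-3 mol, y = 2.324 × 10^-3 mol
mass of CaCO3 = 5.117 × 10^-3 × 100.09 = 0.5122 g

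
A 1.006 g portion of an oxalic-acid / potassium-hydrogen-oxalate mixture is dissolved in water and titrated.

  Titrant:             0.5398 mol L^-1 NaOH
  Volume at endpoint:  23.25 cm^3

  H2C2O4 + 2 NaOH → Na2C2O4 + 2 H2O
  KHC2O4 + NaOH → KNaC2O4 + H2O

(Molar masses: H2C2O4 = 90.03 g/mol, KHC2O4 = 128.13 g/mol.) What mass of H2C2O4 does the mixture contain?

n(NaOH) = 0.02325 × 0.5398 = 0.01255 mol
Let x = n(H2C2O4), y = n(KHC2O4).
Titrant: 2x + 1y = 0.01255;  mass: 90.03x + 128.13y = 1.006
Solving, x = 3.622 × 10^-3 mol, y = 5.306 × 10^-3 mol
mass of H2C2O4 = 3.622 × 10^-3 × 90.03 = 0.3261 g

0.3261 g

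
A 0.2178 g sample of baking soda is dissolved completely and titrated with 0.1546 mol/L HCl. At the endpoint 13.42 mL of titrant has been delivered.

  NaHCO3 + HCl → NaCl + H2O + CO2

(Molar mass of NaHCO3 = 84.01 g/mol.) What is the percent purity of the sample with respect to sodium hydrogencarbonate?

80.03 %

n(HCl) = 0.01342 L × 0.1546 mol/L = 2.075 × 10^-3 mol
n(NaHCO3) = 2.075 × 10^-3 mol (1:1 ratio)
mass of NaHCO3 = 2.075 × 10^-3 × 84.01 g/mol = 0.1743 g
% NaHCO3 = 0.1743 / 0.2178 × 100 = 80.03 %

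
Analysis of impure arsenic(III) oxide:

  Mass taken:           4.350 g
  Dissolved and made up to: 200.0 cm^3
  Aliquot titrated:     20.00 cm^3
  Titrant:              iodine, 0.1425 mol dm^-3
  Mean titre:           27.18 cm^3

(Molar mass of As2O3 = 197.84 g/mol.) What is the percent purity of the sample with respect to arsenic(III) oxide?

88.08 %

As2O3 + 2 I2 + 2 H2O → As2O5 + 4 HI
n(I2) per titration = 0.02718 × 0.1425 = 3.873 × 10^-3 mol
From the 1:2 ratio, n(As2O3) in each aliquot = 1/2 × 3.873 × 10^-3 = 1.937 × 10^-3 mol
n(As2O3) in the whole flask = 1.937 × 10^-3 × 200.0/20.00 = 0.01937 mol
mass of As2O3 = 0.01937 × 197.84 = 3.831 g
% As2O3 = 3.831 / 4.350 × 100 = 88.08 %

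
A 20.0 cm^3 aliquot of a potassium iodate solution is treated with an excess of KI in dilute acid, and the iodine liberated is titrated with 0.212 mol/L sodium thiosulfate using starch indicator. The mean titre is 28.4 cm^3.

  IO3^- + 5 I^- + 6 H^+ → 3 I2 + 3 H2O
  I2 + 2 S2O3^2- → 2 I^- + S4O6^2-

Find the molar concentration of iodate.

n(S2O3^2-) = 0.0284 × 0.212 = 6.02 × 10^-3 mol
n(I2) = n(S2O3^2-)/2 = 3.01 × 10^-3 mol
From the 1:3 ratio, n(IO3^-) in the aliquot = 1/3 × 3.01 × 10^-3 = 1.00 × 10^-3 mol
[IO3^-] = 1.00 × 10^-3 / 0.0200 = 0.0502 mol/L

0.0502 mol/L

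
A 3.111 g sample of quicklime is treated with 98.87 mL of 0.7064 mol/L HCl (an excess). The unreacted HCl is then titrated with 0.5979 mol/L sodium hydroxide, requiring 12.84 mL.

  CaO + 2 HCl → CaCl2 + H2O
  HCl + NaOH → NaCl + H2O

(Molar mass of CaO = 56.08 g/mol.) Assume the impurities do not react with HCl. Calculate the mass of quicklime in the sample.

1.743 g

n(HCl) added = 0.09887 × 0.7064 = 0.06984 mol
n(NaOH) used in back-titration = 0.01284 × 0.5979 = 7.677 × 10^-3 mol
n(HCl) left over = 7.677 × 10^-3 mol (1:1 ratio)
n(HCl) consumed by analyte = 0.06984 − 7.677 × 10^-3 = 0.06216 mol
From the 1:2 ratio, n(CaO) = 1/2 × 0.06216 = 0.03108 mol
mass of CaO = 0.03108 × 56.08 = 1.743 g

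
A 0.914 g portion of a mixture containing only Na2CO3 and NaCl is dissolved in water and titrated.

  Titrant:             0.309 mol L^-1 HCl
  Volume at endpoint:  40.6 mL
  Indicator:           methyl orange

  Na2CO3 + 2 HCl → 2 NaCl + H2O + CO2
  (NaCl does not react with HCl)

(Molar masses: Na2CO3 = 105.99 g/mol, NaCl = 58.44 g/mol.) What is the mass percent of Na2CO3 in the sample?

n(HCl) = 0.0406 × 0.309 = 0.0125 mol
Let x = n(Na2CO3), y = n(NaCl).
Titrant: 2x = 0.0125;  mass: 105.99x + 58.44y = 0.914
Solving, x = 6.27 × 10^-3 mol, y = 4.26 × 10^-3 mol
mass of Na2CO3 = 6.27 × 10^-3 × 105.99 = 0.665 g
% Na2CO3 = 0.665 / 0.914 × 100 = 72.7 %

72.7 %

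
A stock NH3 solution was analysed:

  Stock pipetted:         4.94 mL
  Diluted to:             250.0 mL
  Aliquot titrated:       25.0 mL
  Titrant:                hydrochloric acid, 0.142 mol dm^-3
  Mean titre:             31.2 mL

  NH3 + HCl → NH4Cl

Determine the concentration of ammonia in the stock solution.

n(HCl) = 0.0312 × 0.142 = 4.43 × 10^-3 mol
n(NH3) in the aliquot = 4.43 × 10^-3 mol (1:1 ratio)
[NH3]_dilute = 4.43 × 10^-3 / 0.0250 = 0.177 mol/L
Dilution factor = 250.0 / 4.94 = 50.61
[NH3]_stock = 0.177 × 50.61 = 8.97 mol/L

8.97 mol/L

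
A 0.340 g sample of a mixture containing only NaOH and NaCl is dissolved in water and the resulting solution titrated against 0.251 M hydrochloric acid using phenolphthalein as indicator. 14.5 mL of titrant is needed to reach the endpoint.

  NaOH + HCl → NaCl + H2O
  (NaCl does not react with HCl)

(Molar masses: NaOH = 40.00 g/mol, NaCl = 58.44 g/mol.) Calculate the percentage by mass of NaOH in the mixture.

n(HCl) = 0.0145 × 0.251 = 3.64 × 10^-3 mol
Let x = n(NaOH), y = n(NaCl).
Titrant: 1x = 3.64 × 10^-3;  mass: 40.00x + 58.44y = 0.340
Solving, x = 3.64 × 10^-3 mol, y = 3.33 × 10^-3 mol
mass of NaOH = 3.64 × 10^-3 × 40.00 = 0.146 g
% NaOH = 0.146 / 0.340 × 100 = 42.8 %

42.8 %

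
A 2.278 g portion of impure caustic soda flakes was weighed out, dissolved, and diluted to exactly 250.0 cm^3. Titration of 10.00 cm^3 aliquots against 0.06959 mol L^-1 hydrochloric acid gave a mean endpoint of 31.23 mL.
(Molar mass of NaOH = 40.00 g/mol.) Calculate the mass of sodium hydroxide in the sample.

2.173 g

NaOH + HCl → NaCl + H2O
n(HCl) per titration = 0.03123 × 0.06959 = 2.173 × 10^-3 mol
n(NaOH) in each aliquot = 2.173 × 10^-3 mol (1:1 ratio)
n(NaOH) in the whole flask = 2.173 × 10^-3 × 250.0/10.00 = 0.05433 mol
mass of NaOH = 0.05433 × 40.00 = 2.173 g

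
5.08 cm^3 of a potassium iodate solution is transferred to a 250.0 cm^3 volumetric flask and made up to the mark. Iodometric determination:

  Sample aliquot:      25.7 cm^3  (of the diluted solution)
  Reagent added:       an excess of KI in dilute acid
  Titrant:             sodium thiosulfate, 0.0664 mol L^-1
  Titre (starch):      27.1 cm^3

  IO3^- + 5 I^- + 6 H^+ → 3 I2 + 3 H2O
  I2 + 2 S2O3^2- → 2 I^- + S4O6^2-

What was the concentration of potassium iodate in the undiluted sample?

0.574 mol/L

n(S2O3^2-) = 0.0271 × 0.0664 = 1.80 × 10^-3 mol
n(I2) = n(S2O3^2-)/2 = 9.00 × 10^-4 mol
From the 1:3 ratio, n(IO3^-) in the aliquot = 1/3 × 9.00 × 10^-4 = 3.00 × 10^-4 mol
[IO3^-]_dilute = 3.00 × 10^-4 / 0.0257 = 0.0117 mol/L
[IO3^-]_original = 0.0117 × 250.0/5.08 = 0.574 mol/L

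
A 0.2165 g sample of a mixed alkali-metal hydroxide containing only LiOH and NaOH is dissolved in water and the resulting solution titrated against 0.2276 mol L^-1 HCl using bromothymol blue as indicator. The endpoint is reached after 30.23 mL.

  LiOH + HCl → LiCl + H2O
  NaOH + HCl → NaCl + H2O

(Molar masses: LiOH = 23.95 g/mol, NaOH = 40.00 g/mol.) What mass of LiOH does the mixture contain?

0.08761 g

n(HCl) = 0.03023 × 0.2276 = 6.880 × 10^-3 mol
Let x = n(LiOH), y = n(NaOH).
Titrant: 1x + 1y = 6.880 × 10^-3;  mass: 23.95x + 40.00y = 0.2165
Solving, x = 3.658 × 10^-3 mol, y = 3.222 × 10^-3 mol
mass of LiOH = 3.658 × 10^-3 × 23.95 = 0.08761 g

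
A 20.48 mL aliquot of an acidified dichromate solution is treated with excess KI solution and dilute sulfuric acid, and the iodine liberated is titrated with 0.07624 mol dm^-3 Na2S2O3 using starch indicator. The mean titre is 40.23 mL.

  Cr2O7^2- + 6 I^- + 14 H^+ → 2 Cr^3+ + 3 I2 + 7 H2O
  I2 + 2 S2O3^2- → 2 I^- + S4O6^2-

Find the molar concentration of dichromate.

0.02496 mol/L

n(S2O3^2-) = 0.04023 × 0.07624 = 3.067 × 10^-3 mol
n(I2) = n(S2O3^2-)/2 = 1.534 × 10^-3 mol
From the 1:3 ratio, n(Cr2O7^2-) in the aliquot = 1/3 × 1.534 × 10^-3 = 5.112 × 10^-4 mol
[Cr2O7^2-] = 5.112 × 10^-4 / 0.02048 = 0.02496 mol/L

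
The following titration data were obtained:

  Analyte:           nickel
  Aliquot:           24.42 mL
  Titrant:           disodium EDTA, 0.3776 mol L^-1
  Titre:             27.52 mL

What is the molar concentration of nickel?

Ni^2+ + EDTA^4- → [Ni(EDTA)]^2-
n(EDTA) = 0.02752 L × 0.3776 mol/L = 0.01039 mol
n(Ni2+) = 0.01039 mol (1:1 mole ratio)
[Ni2+] = 0.01039 mol / 0.02442 L = 0.4255 mol/L

0.4255 mol/L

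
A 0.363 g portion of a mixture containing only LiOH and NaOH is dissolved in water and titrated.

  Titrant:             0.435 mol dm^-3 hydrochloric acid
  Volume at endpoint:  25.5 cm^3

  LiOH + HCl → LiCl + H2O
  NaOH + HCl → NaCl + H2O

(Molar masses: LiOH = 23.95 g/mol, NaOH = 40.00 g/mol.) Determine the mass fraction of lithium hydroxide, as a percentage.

33.2 %

n(HCl) = 0.0255 × 0.435 = 0.0111 mol
Let x = n(LiOH), y = n(NaOH).
Titrant: 1x + 1y = 0.0111;  mass: 23.95x + 40.00y = 0.363
Solving, x = 5.03 × 10^-3 mol, y = 6.06 × 10^-3 mol
mass of LiOH = 5.03 × 10^-3 × 23.95 = 0.120 g
% LiOH = 0.120 / 0.363 × 100 = 33.2 %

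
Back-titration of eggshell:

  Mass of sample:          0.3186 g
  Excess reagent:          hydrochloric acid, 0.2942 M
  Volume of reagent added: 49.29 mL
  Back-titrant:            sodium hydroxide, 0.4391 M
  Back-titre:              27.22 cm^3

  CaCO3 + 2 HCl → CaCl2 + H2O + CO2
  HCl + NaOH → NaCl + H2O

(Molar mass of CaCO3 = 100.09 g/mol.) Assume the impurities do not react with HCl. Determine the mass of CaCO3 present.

n(HCl) added = 0.04929 × 0.2942 = 0.01450 mol
n(NaOH) used in back-titration = 0.02722 × 0.4391 = 0.01195 mol
n(HCl) left over = 0.01195 mol (1:1 ratio)
n(HCl) consumed by analyte = 0.01450 − 0.01195 = 2.549 × 10^-3 mol
From the 1:2 ratio, n(CaCO3) = 1/2 × 2.549 × 10^-3 = 1.274 × 10^-3 mol
mass of CaCO3 = 1.274 × 10^-3 × 100.09 = 0.1276 g

0.1276 g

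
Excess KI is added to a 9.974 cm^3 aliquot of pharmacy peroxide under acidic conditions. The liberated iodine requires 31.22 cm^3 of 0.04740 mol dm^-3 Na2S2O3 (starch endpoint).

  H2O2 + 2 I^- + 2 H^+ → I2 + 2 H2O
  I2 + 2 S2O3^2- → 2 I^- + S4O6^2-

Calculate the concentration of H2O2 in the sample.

0.07418 mol/L

n(S2O3^2-) = 0.03122 × 0.04740 = 1.480 × 10^-3 mol
n(I2) = n(S2O3^2-)/2 = 7.399 × 10^-4 mol
n(H2O2) in the aliquot = 7.399 × 10^-4 mol (1:1 ratio)
[H2O2] = 7.399 × 10^-4 / 0.009974 = 0.07418 mol/L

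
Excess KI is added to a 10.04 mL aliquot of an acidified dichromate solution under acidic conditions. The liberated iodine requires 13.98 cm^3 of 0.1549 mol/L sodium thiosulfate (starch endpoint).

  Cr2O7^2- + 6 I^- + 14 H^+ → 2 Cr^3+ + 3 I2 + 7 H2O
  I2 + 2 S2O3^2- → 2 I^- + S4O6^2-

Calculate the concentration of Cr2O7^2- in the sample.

0.03595 mol/L

n(S2O3^2-) = 0.01398 × 0.1549 = 2.166 × 10^-3 mol
n(I2) = n(S2O3^2-)/2 = 1.083 × 10^-3 mol
From the 1:3 ratio, n(Cr2O7^2-) in the aliquot = 1/3 × 1.083 × 10^-3 = 3.609 × 10^-4 mol
[Cr2O7^2-] = 3.609 × 10^-4 / 0.01004 = 0.03595 mol/L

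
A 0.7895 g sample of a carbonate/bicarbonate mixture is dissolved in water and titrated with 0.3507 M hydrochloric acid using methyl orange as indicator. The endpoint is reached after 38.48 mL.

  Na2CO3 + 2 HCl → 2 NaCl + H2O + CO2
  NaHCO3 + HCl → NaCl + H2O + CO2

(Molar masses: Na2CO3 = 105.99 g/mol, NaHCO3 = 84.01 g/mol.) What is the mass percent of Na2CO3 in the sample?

n(HCl) = 0.03848 × 0.3507 = 0.01349 mol
Let x = n(Na2CO3), y = n(NaHCO3).
Titrant: 2x + 1y = 0.01349;  mass: 105.99x + 84.01y = 0.7895
Solving, x = 5.549 × 10^-3 mol, y = 2.397 × 10^-3 mol
mass of Na2CO3 = 5.549 × 10^-3 × 105.99 = 0.5881 g
% Na2CO3 = 0.5881 / 0.7895 × 100 = 74.50 %

74.50 %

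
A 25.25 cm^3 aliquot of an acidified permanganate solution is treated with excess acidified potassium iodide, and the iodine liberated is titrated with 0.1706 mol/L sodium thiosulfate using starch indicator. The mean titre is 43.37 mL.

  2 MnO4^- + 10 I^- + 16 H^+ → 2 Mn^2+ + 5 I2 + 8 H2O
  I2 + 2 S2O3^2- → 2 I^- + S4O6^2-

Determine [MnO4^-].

0.05861 mol/L

n(S2O3^2-) = 0.04337 × 0.1706 = 7.399 × 10^-3 mol
n(I2) = n(S2O3^2-)/2 = 3.699 × 10^-3 mol
From the 2:5 ratio, n(MnO4^-) in the aliquot = 2/5 × 3.699 × 10^-3 = 1.480 × 10^-3 mol
[MnO4^-] = 1.480 × 10^-3 / 0.02525 = 0.05861 mol/L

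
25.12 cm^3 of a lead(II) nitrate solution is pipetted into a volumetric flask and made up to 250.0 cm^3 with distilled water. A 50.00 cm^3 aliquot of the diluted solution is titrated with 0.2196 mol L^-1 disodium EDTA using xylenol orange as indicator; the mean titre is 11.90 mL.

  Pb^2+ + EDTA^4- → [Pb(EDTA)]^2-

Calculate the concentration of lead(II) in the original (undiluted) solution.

n(EDTA) = 0.01190 × 0.2196 = 2.613 × 10^-3 mol
n(Pb2+) in the aliquot = 2.613 × 10^-3 mol (1:1 ratio)
[Pb2+]_dilute = 2.613 × 10^-3 / 0.05000 = 0.05226 mol/L
Dilution factor = 250.0 / 25.12 = 9.952
[Pb2+]_stock = 0.05226 × 9.952 = 0.5202 mol/L

0.5202 mol/L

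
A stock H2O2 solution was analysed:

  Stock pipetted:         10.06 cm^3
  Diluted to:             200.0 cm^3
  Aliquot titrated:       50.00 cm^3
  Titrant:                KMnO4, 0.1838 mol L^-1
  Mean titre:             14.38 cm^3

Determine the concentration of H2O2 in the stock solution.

2.627 mol/L

2 MnO4^- + 5 H2O2 + 6 H^+ → 2 Mn^2+ + 5 O2 + 8 H2O
n(KMnO4) = 0.01438 × 0.1838 = 2.643 × 10^-3 mol
From the 5:2 ratio, n(H2O2) in the aliquot = 5/2 × 2.643 × 10^-3 = 6.608 × 10^-3 mol
[H2O2]_dilute = 6.608 × 10^-3 / 0.05000 = 0.1322 mol/L
Dilution factor = 200.0 / 10.06 = 19.88
[H2O2]_stock = 0.1322 × 19.88 = 2.627 mol/L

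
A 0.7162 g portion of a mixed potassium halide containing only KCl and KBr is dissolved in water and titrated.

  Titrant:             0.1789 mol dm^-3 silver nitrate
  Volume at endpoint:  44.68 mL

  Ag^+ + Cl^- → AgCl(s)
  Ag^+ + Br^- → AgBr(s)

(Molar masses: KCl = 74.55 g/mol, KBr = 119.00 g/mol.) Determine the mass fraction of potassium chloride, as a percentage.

n(AgNO3) = 0.04468 × 0.1789 = 7.993 × 10^-3 mol
Let x = n(KCl), y = n(KBr).
Titrant: 1x + 1y = 7.993 × 10^-3;  mass: 74.55x + 119.00y = 0.7162
Solving, x = 5.287 × 10^-3 mol, y = 2.706 × 10^-3 mol
mass of KCl = 5.287 × 10^-3 × 74.55 = 0.3941 g
% KCl = 0.3941 / 0.7162 × 100 = 55.03 %

55.03 %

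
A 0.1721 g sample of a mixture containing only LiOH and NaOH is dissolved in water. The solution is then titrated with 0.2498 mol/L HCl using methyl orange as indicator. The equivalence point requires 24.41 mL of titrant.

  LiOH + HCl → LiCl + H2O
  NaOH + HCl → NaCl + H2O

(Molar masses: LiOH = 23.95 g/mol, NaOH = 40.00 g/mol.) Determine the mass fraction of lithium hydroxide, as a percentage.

n(HCl) = 0.02441 × 0.2498 = 6.098 × 10^-3 mol
Let x = n(LiOH), y = n(NaOH).
Titrant: 1x + 1y = 6.098 × 10^-3;  mass: 23.95x + 40.00y = 0.1721
Solving, x = 4.474 × 10^-3 mol, y = 1.624 × 10^-3 mol
mass of LiOH = 4.474 × 10^-3 × 23.95 = 0.1071 g
% LiOH = 0.1071 / 0.1721 × 100 = 62.26 %

62.26 %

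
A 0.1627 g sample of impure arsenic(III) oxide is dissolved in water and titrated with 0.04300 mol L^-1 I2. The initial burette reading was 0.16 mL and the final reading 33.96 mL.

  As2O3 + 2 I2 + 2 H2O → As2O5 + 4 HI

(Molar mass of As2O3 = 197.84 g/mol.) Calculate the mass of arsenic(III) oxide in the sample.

n(I2) = 0.03380 L × 0.04300 mol/L = 1.453 × 10^-3 mol
From the 1:2 ratio, n(As2O3) = 1/2 × 1.453 × 10^-3 = 7.267 × 10^-4 mol
mass of As2O3 = 7.267 × 10^-4 × 197.84 g/mol = 0.1438 g

0.1438 g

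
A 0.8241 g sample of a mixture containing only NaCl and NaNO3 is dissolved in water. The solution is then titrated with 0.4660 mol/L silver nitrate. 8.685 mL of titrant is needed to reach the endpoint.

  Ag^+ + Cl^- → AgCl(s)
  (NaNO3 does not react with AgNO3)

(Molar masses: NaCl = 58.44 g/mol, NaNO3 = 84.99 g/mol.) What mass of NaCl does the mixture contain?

n(AgNO3) = 0.008685 × 0.4660 = 4.047 × 10^-3 mol
Let x = n(NaCl), y = n(NaNO3).
Titrant: 1x = 4.047 × 10^-3;  mass: 58.44x + 84.99y = 0.8241
Solving, x = 4.047 × 10^-3 mol, y = 6.914 × 10^-3 mol
mass of NaCl = 4.047 × 10^-3 × 58.44 = 0.2365 g

0.2365 g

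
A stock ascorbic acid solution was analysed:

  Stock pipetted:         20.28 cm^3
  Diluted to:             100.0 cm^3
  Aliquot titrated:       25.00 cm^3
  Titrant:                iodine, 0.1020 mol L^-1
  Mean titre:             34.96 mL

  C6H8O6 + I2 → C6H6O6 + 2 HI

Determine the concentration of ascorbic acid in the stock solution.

n(I2) = 0.03496 × 0.1020 = 3.566 × 10^-3 mol
n(C6H8O6) in the aliquot = 3.566 × 10^-3 mol (1:1 ratio)
[C6H8O6]_dilute = 3.566 × 10^-3 / 0.02500 = 0.1426 mol/L
Dilution factor = 100.0 / 20.28 = 4.931
[C6H8O6]_stock = 0.1426 × 4.931 = 0.7033 mol/L

0.7033 mol/L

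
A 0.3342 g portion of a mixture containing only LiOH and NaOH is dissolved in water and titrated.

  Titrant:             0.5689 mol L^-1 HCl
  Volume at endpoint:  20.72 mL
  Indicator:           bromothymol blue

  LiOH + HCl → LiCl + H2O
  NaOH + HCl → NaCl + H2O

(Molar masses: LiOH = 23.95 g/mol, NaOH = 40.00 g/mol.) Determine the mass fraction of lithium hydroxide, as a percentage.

61.31 %

n(HCl) = 0.02072 × 0.5689 = 0.01179 mol
Let x = n(LiOH), y = n(NaOH).
Titrant: 1x + 1y = 0.01179;  mass: 23.95x + 40.00y = 0.3342
Solving, x = 8.555 × 10^-3 mol, y = 3.233 × 10^-3 mol
mass of LiOH = 8.555 × 10^-3 × 23.95 = 0.2049 g
% LiOH = 0.2049 / 0.3342 × 100 = 61.31 %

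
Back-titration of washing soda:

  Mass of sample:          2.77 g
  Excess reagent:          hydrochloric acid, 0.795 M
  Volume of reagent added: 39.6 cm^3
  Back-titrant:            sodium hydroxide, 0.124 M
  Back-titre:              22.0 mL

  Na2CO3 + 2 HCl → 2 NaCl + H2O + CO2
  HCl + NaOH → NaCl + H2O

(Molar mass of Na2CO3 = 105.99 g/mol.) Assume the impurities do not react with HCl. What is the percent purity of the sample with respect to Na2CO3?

n(HCl) added = 0.0396 × 0.795 = 0.0315 mol
n(NaOH) used in back-titration = 0.0220 × 0.124 = 2.73 × 10^-3 mol
n(HCl) left over = 2.73 × 10^-3 mol (1:1 ratio)
n(HCl) consumed by analyte = 0.0315 − 2.73 × 10^-3 = 0.0288 mol
From the 1:2 ratio, n(Na2CO3) = 1/2 × 0.0288 = 0.0144 mol
mass of Na2CO3 = 0.0144 × 105.99 = 1.52 g
% Na2CO3 = 1.52 / 2.77 × 100 = 55.0 %

55.0 %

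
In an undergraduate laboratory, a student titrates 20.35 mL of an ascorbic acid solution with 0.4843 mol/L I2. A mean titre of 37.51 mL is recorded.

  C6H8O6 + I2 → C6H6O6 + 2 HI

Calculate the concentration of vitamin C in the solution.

n(I2) = 0.03751 L × 0.4843 mol/L = 0.01817 mol
n(C6H8O6) = 0.01817 mol (1:1 mole ratio)
[C6H8O6] = 0.01817 mol / 0.02035 L = 0.8927 mol/L

0.8927 mol/L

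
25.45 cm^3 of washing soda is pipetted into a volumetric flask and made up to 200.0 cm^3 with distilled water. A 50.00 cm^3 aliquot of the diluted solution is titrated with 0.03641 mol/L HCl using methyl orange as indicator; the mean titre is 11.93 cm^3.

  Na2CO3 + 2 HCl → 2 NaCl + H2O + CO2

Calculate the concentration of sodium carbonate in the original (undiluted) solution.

n(HCl) = 0.01193 × 0.03641 = 4.344 × 10^-4 mol
From the 1:2 ratio, n(Na2CO3) in the aliquot = 1/2 × 4.344 × 10^-4 = 2.172 × 10^-4 mol
[Na2CO3]_dilute = 2.172 × 10^-4 / 0.05000 = 0.004344 mol/L
Dilution factor = 200.0 / 25.45 = 7.859
[Na2CO3]_stock = 0.004344 × 7.859 = 0.03414 mol/L

0.03414 mol/L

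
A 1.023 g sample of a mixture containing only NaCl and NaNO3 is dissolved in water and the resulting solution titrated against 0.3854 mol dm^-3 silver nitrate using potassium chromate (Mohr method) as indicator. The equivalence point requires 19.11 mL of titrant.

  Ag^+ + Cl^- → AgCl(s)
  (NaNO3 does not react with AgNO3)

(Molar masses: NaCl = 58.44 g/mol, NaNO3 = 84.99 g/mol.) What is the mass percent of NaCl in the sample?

n(AgNO3) = 0.01911 × 0.3854 = 7.365 × 10^-3 mol
Let x = n(NaCl), y = n(NaNO3).
Titrant: 1x = 7.365 × 10^-3;  mass: 58.44x + 84.99y = 1.023
Solving, x = 7.365 × 10^-3 mol, y = 6.972 × 10^-3 mol
mass of NaCl = 7.365 × 10^-3 × 58.44 = 0.4304 g
% NaCl = 0.4304 / 1.023 × 100 = 42.07 %

42.07 %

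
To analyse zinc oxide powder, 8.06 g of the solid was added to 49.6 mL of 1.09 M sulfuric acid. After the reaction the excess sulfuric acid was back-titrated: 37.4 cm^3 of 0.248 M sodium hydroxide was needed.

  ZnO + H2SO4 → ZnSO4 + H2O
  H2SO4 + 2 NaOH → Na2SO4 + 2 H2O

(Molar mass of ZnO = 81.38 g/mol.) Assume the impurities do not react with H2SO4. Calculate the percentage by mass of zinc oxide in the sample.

n(H2SO4) added = 0.0496 × 1.09 = 0.0541 mol
n(NaOH) used in back-titration = 0.0374 × 0.248 = 9.28 × 10^-3 mol
From the 1:2 ratio, n(H2SO4) left over = 1/2 × 9.28 × 10^-3 = 4.64 × 10^-3 mol
n(H2SO4) consumed by analyte = 0.0541 − 4.64 × 10^-3 = 0.0494 mol
n(ZnO) = 0.0494 mol (1:1 ratio)
mass of ZnO = 0.0494 × 81.38 = 4.02 g
% ZnO = 4.02 / 8.06 × 100 = 49.9 %

49.9 %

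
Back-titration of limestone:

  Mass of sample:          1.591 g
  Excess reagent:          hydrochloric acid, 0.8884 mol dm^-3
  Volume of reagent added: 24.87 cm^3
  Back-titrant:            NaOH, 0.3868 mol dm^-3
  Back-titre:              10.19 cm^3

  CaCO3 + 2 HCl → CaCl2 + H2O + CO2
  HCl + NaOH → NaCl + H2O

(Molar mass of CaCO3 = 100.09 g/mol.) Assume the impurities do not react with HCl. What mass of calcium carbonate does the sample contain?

0.9085 g

n(HCl) added = 0.02487 × 0.8884 = 0.02209 mol
n(NaOH) used in back-titration = 0.01019 × 0.3868 = 3.941 × 10^-3 mol
n(HCl) left over = 3.941 × 10^-3 mol (1:1 ratio)
n(HCl) consumed by analyte = 0.02209 − 3.941 × 10^-3 = 0.01815 mol
From the 1:2 ratio, n(CaCO3) = 1/2 × 0.01815 = 9.077 × 10^-3 mol
mass of CaCO3 = 9.077 × 10^-3 × 100.09 = 0.9085 g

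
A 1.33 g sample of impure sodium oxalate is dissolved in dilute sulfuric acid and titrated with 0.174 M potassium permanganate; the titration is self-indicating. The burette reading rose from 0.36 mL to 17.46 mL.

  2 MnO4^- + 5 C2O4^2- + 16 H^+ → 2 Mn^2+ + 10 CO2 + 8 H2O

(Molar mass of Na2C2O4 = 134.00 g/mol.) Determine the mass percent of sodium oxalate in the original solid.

74.9 %

n(KMnO4) = 0.0171 L × 0.174 mol/L = 2.98 × 10^-3 mol
From the 5:2 ratio, n(Na2C2O4) = 5/2 × 2.98 × 10^-3 = 7.44 × 10^-3 mol
mass of Na2C2O4 = 7.44 × 10^-3 × 134.00 g/mol = 0.997 g
% Na2C2O4 = 0.997 / 1.33 × 100 = 74.9 %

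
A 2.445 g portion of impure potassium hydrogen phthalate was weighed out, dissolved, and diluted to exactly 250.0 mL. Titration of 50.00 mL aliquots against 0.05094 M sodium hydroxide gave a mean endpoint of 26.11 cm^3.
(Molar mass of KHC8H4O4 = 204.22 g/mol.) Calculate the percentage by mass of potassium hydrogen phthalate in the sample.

KHC8H4O4 + NaOH → KNaC8H4O4 + H2O
n(NaOH) per titration = 0.02611 × 0.05094 = 1.330 × 10^-3 mol
n(KHC8H4O4) in each aliquot = 1.330 × 10^-3 mol (1:1 ratio)
n(KHC8H4O4) in the whole flask = 1.330 × 10^-3 × 250.0/50.00 = 6.650 × 10^-3 mol
mass of KHC8H4O4 = 6.650 × 10^-3 × 204.22 = 1.358 g
% KHC8H4O4 = 1.358 / 2.445 × 100 = 55.55 %

55.55 %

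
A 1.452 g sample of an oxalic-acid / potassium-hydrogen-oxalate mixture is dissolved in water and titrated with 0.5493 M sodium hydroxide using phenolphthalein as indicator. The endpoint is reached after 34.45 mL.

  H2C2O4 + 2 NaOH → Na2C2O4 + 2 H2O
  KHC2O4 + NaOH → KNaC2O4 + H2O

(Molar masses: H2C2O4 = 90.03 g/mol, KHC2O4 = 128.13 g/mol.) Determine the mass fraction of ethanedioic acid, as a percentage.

36.28 %

n(NaOH) = 0.03445 × 0.5493 = 0.01892 mol
Let x = n(H2C2O4), y = n(KHC2O4).
Titrant: 2x + 1y = 0.01892;  mass: 90.03x + 128.13y = 1.452
Solving, x = 5.851 × 10^-3 mol, y = 7.221 × 10^-3 mol
mass of H2C2O4 = 5.851 × 10^-3 × 90.03 = 0.5268 g
% H2C2O4 = 0.5268 / 1.452 × 100 = 36.28 %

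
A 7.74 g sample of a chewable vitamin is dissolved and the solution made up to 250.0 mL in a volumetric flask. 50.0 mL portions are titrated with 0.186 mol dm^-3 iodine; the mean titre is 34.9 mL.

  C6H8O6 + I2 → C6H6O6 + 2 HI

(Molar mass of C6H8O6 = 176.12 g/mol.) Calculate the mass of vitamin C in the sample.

n(I2) per titration = 0.0349 × 0.186 = 6.49 × 10^-3 mol
n(C6H8O6) in each aliquot = 6.49 × 10^-3 mol (1:1 ratio)
n(C6H8O6) in the whole flask = 6.49 × 10^-3 × 250.0/50.0 = 0.0325 mol
mass of C6H8O6 = 0.0325 × 176.12 = 5.72 g

5.72 g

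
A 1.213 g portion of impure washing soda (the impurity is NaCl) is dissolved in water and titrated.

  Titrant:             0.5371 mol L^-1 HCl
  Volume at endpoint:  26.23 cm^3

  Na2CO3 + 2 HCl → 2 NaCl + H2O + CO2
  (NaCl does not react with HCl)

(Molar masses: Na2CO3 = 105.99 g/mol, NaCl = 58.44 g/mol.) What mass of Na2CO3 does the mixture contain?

n(HCl) = 0.02623 × 0.5371 = 0.01409 mol
Let x = n(Na2CO3), y = n(NaCl).
Titrant: 2x = 0.01409;  mass: 105.99x + 58.44y = 1.213
Solving, x = 7.044 × 10^-3 mol, y = 7.981 × 10^-3 mol
mass of Na2CO3 = 7.044 × 10^-3 × 105.99 = 0.7466 g

0.7466 g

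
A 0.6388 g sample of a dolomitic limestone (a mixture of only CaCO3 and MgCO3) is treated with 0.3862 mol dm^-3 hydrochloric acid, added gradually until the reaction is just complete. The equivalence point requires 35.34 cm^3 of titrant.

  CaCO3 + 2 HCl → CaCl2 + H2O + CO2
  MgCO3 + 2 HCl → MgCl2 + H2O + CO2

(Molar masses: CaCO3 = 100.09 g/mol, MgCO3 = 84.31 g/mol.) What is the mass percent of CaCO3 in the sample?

n(HCl) = 0.03534 × 0.3862 = 0.01365 mol
Let x = n(CaCO3), y = n(MgCO3).
Titrant: 2x + 2y = 0.01365;  mass: 100.09x + 84.31y = 0.6388
Solving, x = 4.021 × 10^-3 mol, y = 2.803 × 10^-3 mol
mass of CaCO3 = 4.021 × 10^-3 × 100.09 = 0.4025 g
% CaCO3 = 0.4025 / 0.6388 × 100 = 63.01 %

63.01 %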